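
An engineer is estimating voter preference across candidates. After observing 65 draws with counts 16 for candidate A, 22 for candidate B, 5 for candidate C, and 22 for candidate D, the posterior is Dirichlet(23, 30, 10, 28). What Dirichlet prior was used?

For a Dirichlet(α) prior with multinomial counts c, the posterior is Dirichlet(α + c) componentwise.
Subtract each count from the matching posterior parameter: 23−16=7, 30−22=8, 10−5=5, 28−22=6.

Dirichlet(7, 8, 5, 6)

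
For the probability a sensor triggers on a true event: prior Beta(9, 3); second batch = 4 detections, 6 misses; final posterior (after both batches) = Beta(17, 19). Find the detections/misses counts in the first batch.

4 detections and 10 misses

Sequential conjugate updates are equivalent to a single update on the pooled data, so total successes = posterior α − prior α and total failures = posterior β − prior β.
Total across both batches: 17−9=8 detections, 19−3=16 misses.
Subtract the second batch: 8−4=4 detections and 16−6=10 misses.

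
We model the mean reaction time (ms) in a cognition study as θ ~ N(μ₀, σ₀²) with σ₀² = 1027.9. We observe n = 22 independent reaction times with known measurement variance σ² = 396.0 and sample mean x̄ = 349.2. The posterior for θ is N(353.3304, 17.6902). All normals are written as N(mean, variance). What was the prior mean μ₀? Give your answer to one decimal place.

μ₀ = 589.2

The posterior mean is a precision-weighted average: μ_n = (τ₀μ₀ + τ_data·x̄)/(τ₀+τ_data), with τ₀=1/σ₀² and τ_data=n/σ².
Here τ₀ = 1/1027.9 = 0.000973 and τ_data = 22/396.0 = 0.055556, so τ_n = 0.056529.
Rearranging for μ₀: μ₀ = (μ_n·τ_n − τ_data·x̄)/τ₀ = (353.3304·0.056529 − 0.055556·349.2) / 0.000973 = 0.573259/0.000973 ≈ 589.2.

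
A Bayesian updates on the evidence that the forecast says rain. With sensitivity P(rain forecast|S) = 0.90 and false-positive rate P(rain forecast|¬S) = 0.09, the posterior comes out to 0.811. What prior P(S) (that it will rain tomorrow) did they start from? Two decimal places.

In odds form, posterior odds = prior odds × likelihood ratio, so prior odds = posterior odds ÷ LR.
Posterior odds = 0.811/(1−0.811) = 4.2910. LR = 0.90/0.09 = 10.0000.
Prior odds = 4.2910/10.0000 = 0.4291, so P(S) = 0.4291/(1+0.4291) ≈ 0.30.

P(S) = 0.30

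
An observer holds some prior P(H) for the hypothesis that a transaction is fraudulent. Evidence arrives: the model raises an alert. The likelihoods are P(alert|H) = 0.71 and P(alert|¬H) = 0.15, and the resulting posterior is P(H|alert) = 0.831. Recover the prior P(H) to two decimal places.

In odds form, posterior odds = prior odds × likelihood ratio, so prior odds = posterior odds ÷ LR.
Posterior odds = 0.831/(1−0.831) = 4.9172. LR = 0.71/0.15 = 4.7333.
Prior odds = 4.9172/4.7333 = 1.0389, so P(H) = 1.0389/(1+1.0389) ≈ 0.51.

P(H) = 0.51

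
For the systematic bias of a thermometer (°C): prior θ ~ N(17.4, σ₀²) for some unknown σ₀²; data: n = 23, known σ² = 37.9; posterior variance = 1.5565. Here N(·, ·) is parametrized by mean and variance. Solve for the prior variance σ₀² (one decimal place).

For the Normal–Normal model with known σ², precisions add: τ_n = τ₀ + n/σ².
So 1/σ₀² = 1/1.5565 − 23/37.9 = 0.642467 − 0.606860 = 0.035607.
Hence σ₀² = 1/0.035607 ≈ 28.1.

σ₀² = 28.1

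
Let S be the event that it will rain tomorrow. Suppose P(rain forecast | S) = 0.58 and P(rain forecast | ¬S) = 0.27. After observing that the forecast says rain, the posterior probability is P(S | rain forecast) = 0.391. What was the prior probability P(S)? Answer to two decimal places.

In odds form, posterior odds = prior odds × likelihood ratio, so prior odds = posterior odds ÷ LR.
Posterior odds = 0.391/(1−0.391) = 0.6420. LR = 0.58/0.27 = 2.1481.
Prior odds = 0.6420/2.1481 = 0.2989, so P(S) = 0.2989/(1+0.2989) ≈ 0.23.

P(S) = 0.23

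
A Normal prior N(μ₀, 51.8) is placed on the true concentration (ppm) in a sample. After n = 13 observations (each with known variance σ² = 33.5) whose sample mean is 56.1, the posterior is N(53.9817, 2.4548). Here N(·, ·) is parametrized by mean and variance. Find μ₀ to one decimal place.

μ₀ = 11.4

With known observation variance, the Normal–Normal posterior has precision τ_n = τ₀ + n/σ² and mean μ_n = (τ₀μ₀ + (n/σ²)x̄)/τ_n.
Here τ₀ = 1/51.8 = 0.019305 and τ_data = 13/33.5 = 0.388060, so τ_n = 0.407365.
Rearranging for μ₀: μ₀ = (μ_n·τ_n − τ_data·x̄)/τ₀ = (53.9817·0.407365 − 0.388060·56.1) / 0.019305 = 0.220089/0.019305 ≈ 11.4.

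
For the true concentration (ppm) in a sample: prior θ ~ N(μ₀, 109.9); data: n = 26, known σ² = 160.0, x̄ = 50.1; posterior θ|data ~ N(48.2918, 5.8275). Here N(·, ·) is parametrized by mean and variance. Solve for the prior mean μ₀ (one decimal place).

With known observation variance, the Normal–Normal posterior has precision τ_n = τ₀ + n/σ² and mean μ_n = (τ₀μ₀ + (n/σ²)x̄)/τ_n.
Here τ₀ = 1/109.9 = 0.009099 and τ_data = 26/160.0 = 0.162500, so τ_n = 0.171599.
Rearranging for μ₀: μ₀ = (μ_n·τ_n − τ_data·x̄)/τ₀ = (48.2918·0.171599 − 0.162500·50.1) / 0.009099 = 0.145575/0.009099 ≈ 16.0.

μ₀ = 16.0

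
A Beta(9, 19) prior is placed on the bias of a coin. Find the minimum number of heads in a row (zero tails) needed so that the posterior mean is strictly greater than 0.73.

k = 43

After k heads and 0 tails the posterior is Beta(9+k, 19), with mean (9+k)/(9+19+k).
Set (9+k)/(28+k) > 0.73 and solve: k > (0.73·28 − 9)/(1 − 0.73) = 42.370.
The smallest integer exceeding 42.370 is 43, and checking k=43: (52)/(71) = 0.7324 > 0.73.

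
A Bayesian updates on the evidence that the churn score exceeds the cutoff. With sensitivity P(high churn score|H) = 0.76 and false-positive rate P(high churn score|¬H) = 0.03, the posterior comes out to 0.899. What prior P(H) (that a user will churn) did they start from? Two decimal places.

Bayes' rule in odds form gives O(H|E) = O(H)·[P(E|H)/P(E|¬H)], hence O(H) = O(H|E)/LR.
Posterior odds = 0.899/(1−0.899) = 8.9010. LR = 0.76/0.03 = 25.3333.
Prior odds = 8.9010/25.3333 = 0.3514, so P(H) = 0.3514/(1+0.3514) ≈ 0.26.

P(H) = 0.26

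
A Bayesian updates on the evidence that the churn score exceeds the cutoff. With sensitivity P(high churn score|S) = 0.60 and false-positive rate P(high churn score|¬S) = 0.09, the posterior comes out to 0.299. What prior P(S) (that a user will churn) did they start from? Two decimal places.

P(S) = 0.06

In odds form, posterior odds = prior odds × likelihood ratio, so prior odds = posterior odds ÷ LR.
Posterior odds = 0.299/(1−0.299) = 0.4265. LR = 0.60/0.09 = 6.6667.
Prior odds = 0.4265/6.6667 = 0.0640, so P(S) = 0.0640/(1+0.0640) ≈ 0.06.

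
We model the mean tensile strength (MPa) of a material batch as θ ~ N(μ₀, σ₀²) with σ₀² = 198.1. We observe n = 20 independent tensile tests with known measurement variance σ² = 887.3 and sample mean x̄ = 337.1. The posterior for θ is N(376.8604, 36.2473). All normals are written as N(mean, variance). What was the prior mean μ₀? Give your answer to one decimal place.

With known observation variance, the Normal–Normal posterior has precision τ_n = τ₀ + n/σ² and mean μ_n = (τ₀μ₀ + (n/σ²)x̄)/τ_n.
Here τ₀ = 1/198.1 = 0.005048 and τ_data = 20/887.3 = 0.022540, so τ_n = 0.027588.
Rearranging for μ₀: μ₀ = (μ_n·τ_n − τ_data·x̄)/τ₀ = (376.8604·0.027588 − 0.022540·337.1) / 0.005048 = 2.798591/0.005048 ≈ 554.4.

μ₀ = 554.4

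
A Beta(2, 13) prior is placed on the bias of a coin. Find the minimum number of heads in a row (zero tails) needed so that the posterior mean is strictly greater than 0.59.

After k heads and 0 tails the posterior is Beta(2+k, 13), with mean (2+k)/(2+13+k).
Set (2+k)/(15+k) > 0.59 and solve: k > (0.59·15 − 2)/(1 − 0.59) = 16.707.
The smallest integer exceeding 16.707 is 17, and checking k=17: (19)/(32) = 0.5938 > 0.59.

k = 17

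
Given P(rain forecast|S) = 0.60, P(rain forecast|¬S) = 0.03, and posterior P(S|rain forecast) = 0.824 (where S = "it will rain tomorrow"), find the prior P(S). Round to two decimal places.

In odds form, posterior odds = prior odds × likelihood ratio, so prior odds = posterior odds ÷ LR.
Posterior odds = 0.824/(1−0.824) = 4.6818. LR = 0.60/0.03 = 20.0000.
Prior odds = 4.6818/20.0000 = 0.2341, so P(S) = 0.2341/(1+0.2341) ≈ 0.19.

P(S) = 0.19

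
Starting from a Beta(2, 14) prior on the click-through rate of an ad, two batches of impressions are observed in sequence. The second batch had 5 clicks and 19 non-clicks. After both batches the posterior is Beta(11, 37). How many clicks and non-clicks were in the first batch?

4 clicks and 4 non-clicks

Sequential conjugate updates are equivalent to a single update on the pooled data, so total successes = posterior α − prior α and total failures = posterior β − prior β.
Total across both batches: 11−2=9 clicks, 37−14=23 non-clicks.
Subtract the second batch: 9−5=4 clicks and 23−19=4 non-clicks.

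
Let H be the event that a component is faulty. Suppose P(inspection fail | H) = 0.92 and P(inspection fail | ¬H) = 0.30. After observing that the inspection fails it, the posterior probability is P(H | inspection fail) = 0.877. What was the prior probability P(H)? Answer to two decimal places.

In odds form, posterior odds = prior odds × likelihood ratio, so prior odds = posterior odds ÷ LR.
Posterior odds = 0.877/(1−0.877) = 7.1301. LR = 0.92/0.30 = 3.0667.
Prior odds = 7.1301/3.0667 = 2.3250, so P(H) = 2.3250/(1+2.3250) ≈ 0.70.

P(H) = 0.70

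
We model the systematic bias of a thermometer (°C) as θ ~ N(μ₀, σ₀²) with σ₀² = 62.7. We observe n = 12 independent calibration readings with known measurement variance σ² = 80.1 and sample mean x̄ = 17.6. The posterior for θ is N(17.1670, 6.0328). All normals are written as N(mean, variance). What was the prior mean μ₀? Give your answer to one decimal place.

With known observation variance, the Normal–Normal posterior has precision τ_n = τ₀ + n/σ² and mean μ_n = (τ₀μ₀ + (n/σ²)x̄)/τ_n.
Here τ₀ = 1/62.7 = 0.015949 and τ_data = 12/80.1 = 0.149813, so τ_n = 0.165762.
Rearranging for μ₀: μ₀ = (μ_n·τ_n − τ_data·x̄)/τ₀ = (17.1670·0.165762 − 0.149813·17.6) / 0.015949 = 0.208927/0.015949 ≈ 13.1.

μ₀ = 13.1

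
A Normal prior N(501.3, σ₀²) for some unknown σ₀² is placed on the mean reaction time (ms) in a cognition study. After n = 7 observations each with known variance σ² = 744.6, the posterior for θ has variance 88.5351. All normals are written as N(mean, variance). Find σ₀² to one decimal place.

σ₀² = 528.0

For the Normal–Normal model with known σ², precisions add: τ_n = τ₀ + n/σ².
So 1/σ₀² = 1/88.5351 − 7/744.6 = 0.011295 − 0.009401 = 0.001894.
Hence σ₀² = 1/0.001894 ≈ 528.0.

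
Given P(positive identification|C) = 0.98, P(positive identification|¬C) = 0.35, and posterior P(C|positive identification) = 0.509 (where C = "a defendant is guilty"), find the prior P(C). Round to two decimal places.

P(C) = 0.27

In odds form, posterior odds = prior odds × likelihood ratio, so prior odds = posterior odds ÷ LR.
Posterior odds = 0.509/(1−0.509) = 1.0367. LR = 0.98/0.35 = 2.8000.
Prior odds = 1.0367/2.8000 = 0.3703, so P(C) = 0.3703/(1+0.3703) ≈ 0.27.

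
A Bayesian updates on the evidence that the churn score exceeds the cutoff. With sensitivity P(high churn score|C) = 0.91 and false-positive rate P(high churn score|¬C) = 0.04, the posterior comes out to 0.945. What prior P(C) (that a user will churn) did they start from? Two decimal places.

In odds form, posterior odds = prior odds × likelihood ratio, so prior odds = posterior odds ÷ LR.
Posterior odds = 0.945/(1−0.945) = 17.1818. LR = 0.91/0.04 = 22.7500.
Prior odds = 17.1818/22.7500 = 0.7552, so P(C) = 0.7552/(1+0.7552) ≈ 0.43.

P(C) = 0.43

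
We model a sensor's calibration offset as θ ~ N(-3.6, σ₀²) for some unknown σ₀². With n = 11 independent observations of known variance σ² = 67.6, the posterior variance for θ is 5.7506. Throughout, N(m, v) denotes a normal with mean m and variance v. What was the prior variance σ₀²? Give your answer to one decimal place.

σ₀² = 89.5

For the Normal–Normal model with known σ², precisions add: τ_n = τ₀ + n/σ².
So 1/σ₀² = 1/5.7506 − 11/67.6 = 0.173895 − 0.162722 = 0.011173.
Hence σ₀² = 1/0.011173 ≈ 89.5.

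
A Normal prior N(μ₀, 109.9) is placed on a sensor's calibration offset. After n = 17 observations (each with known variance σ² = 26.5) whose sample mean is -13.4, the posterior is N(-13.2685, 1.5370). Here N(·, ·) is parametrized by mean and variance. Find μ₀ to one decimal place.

μ₀ = -4.0

The posterior mean is a precision-weighted average: μ_n = (τ₀μ₀ + τ_data·x̄)/(τ₀+τ_data), with τ₀=1/σ₀² and τ_data=n/σ².
Here τ₀ = 1/109.9 = 0.009099 and τ_data = 17/26.5 = 0.641509, so τ_n = 0.650608.
Rearranging for μ₀: μ₀ = (μ_n·τ_n − τ_data·x̄)/τ₀ = (-13.2685·0.650608 − 0.641509·-13.4) / 0.009099 = -0.036372/0.009099 ≈ -4.0.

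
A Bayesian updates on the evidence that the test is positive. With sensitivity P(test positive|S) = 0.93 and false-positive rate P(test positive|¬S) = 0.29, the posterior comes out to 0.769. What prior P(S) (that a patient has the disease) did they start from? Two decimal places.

P(S) = 0.51

In odds form, posterior odds = prior odds × likelihood ratio, so prior odds = posterior odds ÷ LR.
Posterior odds = 0.769/(1−0.769) = 3.3290. LR = 0.93/0.29 = 3.2069.
Prior odds = 3.3290/3.2069 = 1.0381, so P(S) = 1.0381/(1+1.0381) ≈ 0.51.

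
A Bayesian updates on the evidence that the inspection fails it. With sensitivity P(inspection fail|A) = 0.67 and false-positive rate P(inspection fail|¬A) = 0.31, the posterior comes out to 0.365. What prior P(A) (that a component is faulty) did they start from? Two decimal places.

P(A) = 0.21

Bayes' rule in odds form gives O(A|E) = O(A)·[P(E|A)/P(E|¬A)], hence O(A) = O(A|E)/LR.
Posterior odds = 0.365/(1−0.365) = 0.5748. LR = 0.67/0.31 = 2.1613.
Prior odds = 0.5748/2.1613 = 0.2660, so P(A) = 0.2660/(1+0.2660) ≈ 0.21.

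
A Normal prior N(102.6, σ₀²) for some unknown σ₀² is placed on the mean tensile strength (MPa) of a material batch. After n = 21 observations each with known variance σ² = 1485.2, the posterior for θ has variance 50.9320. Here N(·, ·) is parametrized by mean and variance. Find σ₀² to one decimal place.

Posterior precision equals prior precision plus data precision: 1/σ_n² = 1/σ₀² + n/σ².
So 1/σ₀² = 1/50.9320 − 21/1485.2 = 0.019634 − 0.014140 = 0.005494.
Hence σ₀² = 1/0.005494 ≈ 182.0.

σ₀² = 182.0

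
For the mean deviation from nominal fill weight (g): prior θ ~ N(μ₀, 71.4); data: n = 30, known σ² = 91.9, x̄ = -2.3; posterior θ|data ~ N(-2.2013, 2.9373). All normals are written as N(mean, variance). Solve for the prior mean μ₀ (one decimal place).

With known observation variance, the Normal–Normal posterior has precision τ_n = τ₀ + n/σ² and mean μ_n = (τ₀μ₀ + (n/σ²)x̄)/τ_n.
Here τ₀ = 1/71.4 = 0.014006 and τ_data = 30/91.9 = 0.326442, so τ_n = 0.340448.
Rearranging for μ₀: μ₀ = (μ_n·τ_n − τ_data·x̄)/τ₀ = (-2.2013·0.340448 − 0.326442·-2.3) / 0.014006 = 0.001388/0.014006 ≈ 0.1.

μ₀ = 0.1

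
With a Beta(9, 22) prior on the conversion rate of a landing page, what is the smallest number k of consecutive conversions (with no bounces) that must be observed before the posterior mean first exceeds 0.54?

k = 17

After k conversions and 0 bounces the posterior is Beta(9+k, 22), with mean (9+k)/(9+22+k).
Set (9+k)/(31+k) > 0.54 and solve: k > (0.54·31 − 9)/(1 − 0.54) = 16.826.
The smallest integer exceeding 16.826 is 17.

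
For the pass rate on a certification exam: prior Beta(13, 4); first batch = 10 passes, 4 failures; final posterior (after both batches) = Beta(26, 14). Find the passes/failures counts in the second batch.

3 passes and 6 failures

Because Beta–binomial updating is additive in the counts, the combined data contributed (α_post−α_prior, β_post−β_prior) successes and failures.
Total across both batches: 26−13=13 passes, 14−4=10 failures.
Subtract the first batch: 13−10=3 passes and 10−4=6 failures.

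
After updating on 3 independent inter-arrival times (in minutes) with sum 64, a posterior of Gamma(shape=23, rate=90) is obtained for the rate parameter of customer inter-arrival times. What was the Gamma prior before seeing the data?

For an exponential likelihood with a Gamma(α, β) prior on the rate, n observations with total T give posterior Gamma(α+n, β+T).
So α = 23 − 3 = 20 and β = 90 − 64 = 26.

Gamma(shape=20, rate=26)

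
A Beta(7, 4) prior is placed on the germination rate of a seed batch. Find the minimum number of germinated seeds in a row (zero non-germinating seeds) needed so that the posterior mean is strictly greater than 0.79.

k = 9

After k germinated seeds and 0 non-germinating seeds the posterior is Beta(7+k, 4), with mean (7+k)/(7+4+k).
Set (7+k)/(11+k) > 0.79 and solve: k > (0.79·11 − 7)/(1 − 0.79) = 8.048.
The smallest integer exceeding 8.048 is 9.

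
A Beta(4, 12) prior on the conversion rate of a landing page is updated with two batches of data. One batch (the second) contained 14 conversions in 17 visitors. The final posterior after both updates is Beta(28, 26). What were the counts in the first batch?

Because Beta–binomial updating is additive in the counts, the combined data contributed (α_post−α_prior, β_post−β_prior) successes and failures.
Total across both batches: 28−4=24 conversions, 26−12=14 bounces.
Subtract the second batch: 24−14=10 conversions and 14−3=11 bounces.

10 conversions and 11 bounces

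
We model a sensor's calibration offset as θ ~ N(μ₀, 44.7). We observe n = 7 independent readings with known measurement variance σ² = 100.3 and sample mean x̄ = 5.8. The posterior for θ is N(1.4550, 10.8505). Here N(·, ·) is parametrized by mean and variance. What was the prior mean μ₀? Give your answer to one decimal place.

μ₀ = -12.1

With known observation variance, the Normal–Normal posterior has precision τ_n = τ₀ + n/σ² and mean μ_n = (τ₀μ₀ + (n/σ²)x̄)/τ_n.
Here τ₀ = 1/44.7 = 0.022371 and τ_data = 7/100.3 = 0.069791, so τ_n = 0.092162.
Rearranging for μ₀: μ₀ = (μ_n·τ_n − τ_data·x̄)/τ₀ = (1.4550·0.092162 − 0.069791·5.8) / 0.022371 = -0.270692/0.022371 ≈ -12.1.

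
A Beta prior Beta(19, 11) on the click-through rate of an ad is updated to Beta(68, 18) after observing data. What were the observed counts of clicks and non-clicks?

A Beta(α, β) prior with s successes and f failures in binomial data gives a Beta(α+s, β+f) posterior.
So s = 68 − 19 = 49 and f = 18 − 11 = 7.

49 clicks and 7 non-clicks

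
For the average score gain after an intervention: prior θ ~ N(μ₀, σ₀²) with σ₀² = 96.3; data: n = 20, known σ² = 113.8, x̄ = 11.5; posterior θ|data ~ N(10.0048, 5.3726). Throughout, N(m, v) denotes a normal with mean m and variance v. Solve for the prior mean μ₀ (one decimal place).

The posterior mean is a precision-weighted average: μ_n = (τ₀μ₀ + τ_data·x̄)/(τ₀+τ_data), with τ₀=1/σ₀² and τ_data=n/σ².
Here τ₀ = 1/96.3 = 0.010384 and τ_data = 20/113.8 = 0.175747, so τ_n = 0.186131.
Rearranging for μ₀: μ₀ = (μ_n·τ_n − τ_data·x̄)/τ₀ = (10.0048·0.186131 − 0.175747·11.5) / 0.010384 = -0.158887/0.010384 ≈ -15.3.

μ₀ = -15.3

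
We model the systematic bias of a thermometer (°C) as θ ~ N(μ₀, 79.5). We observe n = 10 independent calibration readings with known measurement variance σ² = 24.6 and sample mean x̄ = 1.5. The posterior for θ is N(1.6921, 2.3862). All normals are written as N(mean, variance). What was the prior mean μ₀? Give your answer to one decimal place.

The posterior mean is a precision-weighted average: μ_n = (τ₀μ₀ + τ_data·x̄)/(τ₀+τ_data), with τ₀=1/σ₀² and τ_data=n/σ².
Here τ₀ = 1/79.5 = 0.012579 and τ_data = 10/24.6 = 0.406504, so τ_n = 0.419083.
Rearranging for μ₀: μ₀ = (μ_n·τ_n − τ_data·x̄)/τ₀ = (1.6921·0.419083 − 0.406504·1.5) / 0.012579 = 0.099374/0.012579 ≈ 7.9.

μ₀ = 7.9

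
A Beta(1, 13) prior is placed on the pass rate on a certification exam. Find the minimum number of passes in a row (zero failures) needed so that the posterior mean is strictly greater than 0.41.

After k passes and 0 failures the posterior is Beta(1+k, 13), with mean (1+k)/(1+13+k).
Set (1+k)/(14+k) > 0.41 and solve: k > (0.41·14 − 1)/(1 − 0.41) = 8.034.
The smallest integer exceeding 8.034 is 9.

k = 9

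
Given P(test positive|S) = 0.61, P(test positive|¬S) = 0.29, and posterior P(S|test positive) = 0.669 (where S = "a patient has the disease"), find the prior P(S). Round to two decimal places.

P(S) = 0.49

In odds form, posterior odds = prior odds × likelihood ratio, so prior odds = posterior odds ÷ LR.
Posterior odds = 0.669/(1−0.669) = 2.0211. LR = 0.61/0.29 = 2.1034.
Prior odds = 2.0211/2.1034 = 0.9609, so P(S) = 0.9609/(1+0.9609) ≈ 0.49.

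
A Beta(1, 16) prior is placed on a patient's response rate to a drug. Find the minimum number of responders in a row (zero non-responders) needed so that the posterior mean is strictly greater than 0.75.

After k responders and 0 non-responders the posterior is Beta(1+k, 16), with mean (1+k)/(1+16+k).
Set (1+k)/(17+k) > 0.75 and solve: k > (0.75·17 − 1)/(1 − 0.75) = 47.000.
The smallest integer exceeding 47.000 is 48, and checking k=48: (49)/(65) = 0.7538 > 0.75.

k = 48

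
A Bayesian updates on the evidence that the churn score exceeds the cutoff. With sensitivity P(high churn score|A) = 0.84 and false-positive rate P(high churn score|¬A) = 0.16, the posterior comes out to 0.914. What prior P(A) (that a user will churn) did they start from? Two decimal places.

P(A) = 0.67

Bayes' rule in odds form gives O(A|E) = O(A)·[P(E|A)/P(E|¬A)], hence O(A) = O(A|E)/LR.
Posterior odds = 0.914/(1−0.914) = 10.6279. LR = 0.84/0.16 = 5.2500.
Prior odds = 10.6279/5.2500 = 2.0244, so P(A) = 2.0244/(1+2.0244) ≈ 0.67.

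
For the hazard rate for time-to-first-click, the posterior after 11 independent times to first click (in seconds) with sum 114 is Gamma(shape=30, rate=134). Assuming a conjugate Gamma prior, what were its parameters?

Gamma–exponential conjugacy: posterior shape = α + n, posterior rate = β + Σtᵢ.
So α = 30 − 11 = 19 and β = 134 − 114 = 20.

Gamma(shape=19, rate=20)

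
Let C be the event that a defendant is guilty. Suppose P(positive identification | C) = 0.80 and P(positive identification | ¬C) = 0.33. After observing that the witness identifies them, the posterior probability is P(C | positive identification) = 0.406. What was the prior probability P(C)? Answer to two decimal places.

In odds form, posterior odds = prior odds × likelihood ratio, so prior odds = posterior odds ÷ LR.
Posterior odds = 0.406/(1−0.406) = 0.6835. LR = 0.80/0.33 = 2.4242.
Prior odds = 0.6835/2.4242 = 0.2819, so P(C) = 0.2819/(1+0.2819) ≈ 0.22.

P(C) = 0.22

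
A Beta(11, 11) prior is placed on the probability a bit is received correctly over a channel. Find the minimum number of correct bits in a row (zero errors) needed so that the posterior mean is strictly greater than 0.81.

k = 36

After k correct bits and 0 errors the posterior is Beta(11+k, 11), with mean (11+k)/(11+11+k).
Set (11+k)/(22+k) > 0.81 and solve: k > (0.81·22 − 11)/(1 − 0.81) = 35.895.
The smallest integer exceeding 35.895 is 36.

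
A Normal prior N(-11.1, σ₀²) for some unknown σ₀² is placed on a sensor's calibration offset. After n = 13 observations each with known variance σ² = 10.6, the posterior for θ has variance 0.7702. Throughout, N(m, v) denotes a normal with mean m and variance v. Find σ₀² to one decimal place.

Posterior precision equals prior precision plus data precision: 1/σ_n² = 1/σ₀² + n/σ².
So 1/σ₀² = 1/0.7702 − 13/10.6 = 1.298364 − 1.226415 = 0.071949.
Hence σ₀² = 1/0.071949 ≈ 13.9.

σ₀² = 13.9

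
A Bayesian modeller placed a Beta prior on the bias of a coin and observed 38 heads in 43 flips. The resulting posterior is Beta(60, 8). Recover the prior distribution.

Beta(22, 3)

Under Beta–binomial conjugacy the posterior parameters are (a+s, b+f).
Subtract the data counts: 60−38=22, 8−5=3.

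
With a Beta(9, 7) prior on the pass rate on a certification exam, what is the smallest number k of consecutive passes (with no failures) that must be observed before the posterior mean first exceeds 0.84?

k = 28

After k passes and 0 failures the posterior is Beta(9+k, 7), with mean (9+k)/(9+7+k).
Set (9+k)/(16+k) > 0.84 and solve: k > (0.84·16 − 9)/(1 − 0.84) = 27.750.
The smallest integer exceeding 27.750 is 28, and checking k=28: (37)/(44) = 0.8409 > 0.84.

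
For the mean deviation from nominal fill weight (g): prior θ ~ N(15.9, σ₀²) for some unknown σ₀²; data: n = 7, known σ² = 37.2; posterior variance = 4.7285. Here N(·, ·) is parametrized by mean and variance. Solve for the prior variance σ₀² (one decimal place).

σ₀² = 42.9

Posterior precision equals prior precision plus data precision: 1/σ_n² = 1/σ₀² + n/σ².
So 1/σ₀² = 1/4.7285 − 7/37.2 = 0.211484 − 0.188172 = 0.023312.
Hence σ₀² = 1/0.023312 ≈ 42.9.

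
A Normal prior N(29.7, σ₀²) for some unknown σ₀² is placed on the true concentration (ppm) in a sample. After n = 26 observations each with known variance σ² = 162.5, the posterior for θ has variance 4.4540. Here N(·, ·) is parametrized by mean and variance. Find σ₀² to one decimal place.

σ₀² = 15.5

Posterior precision equals prior precision plus data precision: 1/σ_n² = 1/σ₀² + n/σ².
So 1/σ₀² = 1/4.4540 − 26/162.5 = 0.224517 − 0.160000 = 0.064517.
Hence σ₀² = 1/0.064517 ≈ 15.5.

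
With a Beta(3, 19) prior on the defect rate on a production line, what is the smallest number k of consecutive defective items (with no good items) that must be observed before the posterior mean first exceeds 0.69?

After k defective items and 0 good items the posterior is Beta(3+k, 19), with mean (3+k)/(3+19+k).
Set (3+k)/(22+k) > 0.69 and solve: k > (0.69·22 − 3)/(1 − 0.69) = 39.290.
The smallest integer exceeding 39.290 is 40.

k = 40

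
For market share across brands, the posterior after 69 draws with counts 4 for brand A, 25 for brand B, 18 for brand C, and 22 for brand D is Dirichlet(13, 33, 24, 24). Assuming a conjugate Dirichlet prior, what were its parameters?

For a Dirichlet(α) prior with multinomial counts c, the posterior is Dirichlet(α + c) componentwise.
Subtract each count from the matching posterior parameter: 13−4=9, 33−25=8, 24−18=6, 24−22=2.

Dirichlet(9, 8, 6, 2)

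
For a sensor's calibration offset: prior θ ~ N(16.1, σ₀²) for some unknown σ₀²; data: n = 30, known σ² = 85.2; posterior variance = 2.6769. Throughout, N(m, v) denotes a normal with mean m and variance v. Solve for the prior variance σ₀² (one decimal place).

Posterior precision equals prior precision plus data precision: 1/σ_n² = 1/σ₀² + n/σ².
So 1/σ₀² = 1/2.6769 − 30/85.2 = 0.373566 − 0.352113 = 0.021453.
Hence σ₀² = 1/0.021453 ≈ 46.6.

σ₀² = 46.6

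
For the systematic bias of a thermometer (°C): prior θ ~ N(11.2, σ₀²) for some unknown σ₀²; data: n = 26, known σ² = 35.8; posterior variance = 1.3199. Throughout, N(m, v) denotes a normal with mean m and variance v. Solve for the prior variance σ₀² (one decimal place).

For the Normal–Normal model with known σ², precisions add: τ_n = τ₀ + n/σ².
So 1/σ₀² = 1/1.3199 − 26/35.8 = 0.757633 − 0.726257 = 0.031376.
Hence σ₀² = 1/0.031376 ≈ 31.9.

σ₀² = 31.9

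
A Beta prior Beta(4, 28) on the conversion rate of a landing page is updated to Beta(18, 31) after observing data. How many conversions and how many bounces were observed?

A Beta(α, β) prior with s successes and f failures in binomial data gives a Beta(α+s, β+f) posterior.
Match parameters: s=18−4=14, f=31−28=3.

14 conversions and 3 bounces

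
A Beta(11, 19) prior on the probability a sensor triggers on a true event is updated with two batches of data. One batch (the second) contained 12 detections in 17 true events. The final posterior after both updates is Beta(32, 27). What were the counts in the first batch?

9 detections and 3 misses

Sequential conjugate updates are equivalent to a single update on the pooled data, so total successes = posterior α − prior α and total failures = posterior β − prior β.
Total across both batches: 32−11=21 detections, 27−19=8 misses.
Subtract the second batch: 21−12=9 detections and 8−5=3 misses.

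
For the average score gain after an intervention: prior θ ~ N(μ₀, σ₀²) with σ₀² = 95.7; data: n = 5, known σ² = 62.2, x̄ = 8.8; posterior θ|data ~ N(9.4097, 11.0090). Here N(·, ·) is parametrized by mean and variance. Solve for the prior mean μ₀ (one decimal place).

μ₀ = 14.1

With known observation variance, the Normal–Normal posterior has precision τ_n = τ₀ + n/σ² and mean μ_n = (τ₀μ₀ + (n/σ²)x̄)/τ_n.
Here τ₀ = 1/95.7 = 0.010449 and τ_data = 5/62.2 = 0.080386, so τ_n = 0.090835.
Rearranging for μ₀: μ₀ = (μ_n·τ_n − τ_data·x̄)/τ₀ = (9.4097·0.090835 − 0.080386·8.8) / 0.010449 = 0.147333/0.010449 ≈ 14.1.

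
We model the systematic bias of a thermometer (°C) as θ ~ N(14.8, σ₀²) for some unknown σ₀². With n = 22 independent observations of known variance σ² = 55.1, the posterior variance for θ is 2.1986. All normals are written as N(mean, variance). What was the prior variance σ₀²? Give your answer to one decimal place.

σ₀² = 18.0

For the Normal–Normal model with known σ², precisions add: τ_n = τ₀ + n/σ².
So 1/σ₀² = 1/2.1986 − 22/55.1 = 0.454835 − 0.399274 = 0.055561.
Hence σ₀² = 1/0.055561 ≈ 18.0.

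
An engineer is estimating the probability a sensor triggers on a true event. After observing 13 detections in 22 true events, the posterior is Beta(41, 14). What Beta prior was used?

Under Beta–binomial conjugacy the posterior parameters are (a+s, b+f).
So a = 41 − 13 = 28 and b = 14 − 9 = 5.

Beta(28, 5)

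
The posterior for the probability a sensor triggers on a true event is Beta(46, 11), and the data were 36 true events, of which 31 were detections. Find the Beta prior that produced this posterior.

Beta(15, 6)

A Beta(a, b) prior with s successes and f failures in binomial data gives a Beta(a+s, b+f) posterior.
So a = 46 − 31 = 15 and b = 11 − 5 = 6.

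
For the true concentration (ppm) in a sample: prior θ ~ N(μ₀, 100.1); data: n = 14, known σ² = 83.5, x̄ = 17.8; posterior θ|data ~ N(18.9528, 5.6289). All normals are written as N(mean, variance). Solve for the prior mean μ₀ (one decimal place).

With known observation variance, the Normal–Normal posterior has precision τ_n = τ₀ + n/σ² and mean μ_n = (τ₀μ₀ + (n/σ²)x̄)/τ_n.
Here τ₀ = 1/100.1 = 0.009990 and τ_data = 14/83.5 = 0.167665, so τ_n = 0.177655.
Rearranging for μ₀: μ₀ = (μ_n·τ_n − τ_data·x̄)/τ₀ = (18.9528·0.177655 − 0.167665·17.8) / 0.009990 = 0.382623/0.009990 ≈ 38.3.

μ₀ = 38.3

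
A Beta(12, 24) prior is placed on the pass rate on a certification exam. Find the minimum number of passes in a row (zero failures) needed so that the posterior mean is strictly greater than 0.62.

k = 28

After k passes and 0 failures the posterior is Beta(12+k, 24), with mean (12+k)/(12+24+k).
Set (12+k)/(36+k) > 0.62 and solve: k > (0.62·36 − 12)/(1 − 0.62) = 27.158.
The smallest integer exceeding 27.158 is 28.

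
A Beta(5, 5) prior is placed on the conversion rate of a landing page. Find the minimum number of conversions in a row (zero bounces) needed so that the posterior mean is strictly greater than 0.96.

k = 116

After k conversions and 0 bounces the posterior is Beta(5+k, 5), with mean (5+k)/(5+5+k).
Set (5+k)/(10+k) > 0.96 and solve: k > (0.96·10 − 5)/(1 − 0.96) = 115.000.
The smallest integer exceeding 115.000 is 116, and checking k=116: (121)/(126) = 0.9603 > 0.96.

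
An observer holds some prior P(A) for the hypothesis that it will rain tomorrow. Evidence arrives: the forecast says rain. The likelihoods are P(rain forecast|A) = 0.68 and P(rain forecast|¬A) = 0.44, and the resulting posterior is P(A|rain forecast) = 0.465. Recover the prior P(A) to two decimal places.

Bayes' rule in odds form gives O(A|E) = O(A)·[P(E|A)/P(E|¬A)], hence O(A) = O(A|E)/LR.
Posterior odds = 0.465/(1−0.465) = 0.8692. LR = 0.68/0.44 = 1.5455.
Prior odds = 0.8692/1.5455 = 0.5624, so P(A) = 0.5624/(1+0.5624) ≈ 0.36.

P(A) = 0.36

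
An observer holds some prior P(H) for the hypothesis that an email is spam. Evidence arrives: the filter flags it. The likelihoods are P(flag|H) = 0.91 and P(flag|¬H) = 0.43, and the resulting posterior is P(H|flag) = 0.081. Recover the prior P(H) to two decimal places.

Bayes' rule in odds form gives O(H|E) = O(H)·[P(E|H)/P(E|¬H)], hence O(H) = O(H|E)/LR.
Posterior odds = 0.081/(1−0.081) = 0.0881. LR = 0.91/0.43 = 2.1163.
Prior odds = 0.0881/2.1163 = 0.0416, so P(H) = 0.0416/(1+0.0416) ≈ 0.04.

P(H) = 0.04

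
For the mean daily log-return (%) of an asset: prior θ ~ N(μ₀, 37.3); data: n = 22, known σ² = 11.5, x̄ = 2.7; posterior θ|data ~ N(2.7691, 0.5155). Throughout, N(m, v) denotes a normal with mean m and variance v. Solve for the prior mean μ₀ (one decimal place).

μ₀ = 7.7

The posterior mean is a precision-weighted average: μ_n = (τ₀μ₀ + τ_data·x̄)/(τ₀+τ_data), with τ₀=1/σ₀² and τ_data=n/σ².
Here τ₀ = 1/37.3 = 0.026810 and τ_data = 22/11.5 = 1.913043, so τ_n = 1.939853.
Rearranging for μ₀: μ₀ = (μ_n·τ_n − τ_data·x̄)/τ₀ = (2.7691·1.939853 − 1.913043·2.7) / 0.026810 = 0.206431/0.026810 ≈ 7.7.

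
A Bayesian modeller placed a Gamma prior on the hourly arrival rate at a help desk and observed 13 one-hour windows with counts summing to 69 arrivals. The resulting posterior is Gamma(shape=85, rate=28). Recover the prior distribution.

Gamma–Poisson conjugacy: posterior shape = α + Σxᵢ, posterior rate = β + n.
So α = 85 − 69 = 16 and β = 28 − 13 = 15.

Gamma(shape=16, rate=15)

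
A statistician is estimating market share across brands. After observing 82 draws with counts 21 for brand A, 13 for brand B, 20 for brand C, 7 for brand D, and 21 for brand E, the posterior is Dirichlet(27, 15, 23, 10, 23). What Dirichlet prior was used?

Dirichlet(6, 2, 3, 3, 2)

For a Dirichlet(α) prior with multinomial counts c, the posterior is Dirichlet(α + c) componentwise.
Subtract each count from the matching posterior parameter: 27−21=6, 15−13=2, 23−20=3, 10−7=3, 23−21=2.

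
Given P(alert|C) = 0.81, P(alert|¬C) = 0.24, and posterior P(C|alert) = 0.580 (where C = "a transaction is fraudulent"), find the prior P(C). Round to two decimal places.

Bayes' rule in odds form gives O(C|E) = O(C)·[P(E|C)/P(E|¬C)], hence O(C) = O(C|E)/LR.
Posterior odds = 0.580/(1−0.580) = 1.3810. LR = 0.81/0.24 = 3.3750.
Prior odds = 1.3810/3.3750 = 0.4092, so P(C) = 0.4092/(1+0.4092) ≈ 0.29.

P(C) = 0.29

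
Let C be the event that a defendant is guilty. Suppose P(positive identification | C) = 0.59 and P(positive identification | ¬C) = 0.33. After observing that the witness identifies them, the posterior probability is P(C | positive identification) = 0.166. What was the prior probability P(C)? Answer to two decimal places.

P(C) = 0.10

Bayes' rule in odds form gives O(C|E) = O(C)·[P(E|C)/P(E|¬C)], hence O(C) = O(C|E)/LR.
Posterior odds = 0.166/(1−0.166) = 0.1990. LR = 0.59/0.33 = 1.7879.
Prior odds = 0.1990/1.7879 = 0.1113, so P(C) = 0.1113/(1+0.1113) ≈ 0.10.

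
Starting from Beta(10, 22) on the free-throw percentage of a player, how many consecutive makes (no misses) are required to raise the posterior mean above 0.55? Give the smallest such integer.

After k makes and 0 misses the posterior is Beta(10+k, 22), with mean (10+k)/(10+22+k).
Set (10+k)/(32+k) > 0.55 and solve: k > (0.55·32 − 10)/(1 − 0.55) = 16.889.
The smallest integer exceeding 16.889 is 17.

k = 17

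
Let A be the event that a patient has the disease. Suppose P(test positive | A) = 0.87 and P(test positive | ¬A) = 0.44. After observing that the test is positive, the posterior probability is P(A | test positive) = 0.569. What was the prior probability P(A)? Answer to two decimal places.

Bayes' rule in odds form gives O(A|E) = O(A)·[P(E|A)/P(E|¬A)], hence O(A) = O(A|E)/LR.
Posterior odds = 0.569/(1−0.569) = 1.3202. LR = 0.87/0.44 = 1.9773.
Prior odds = 1.3202/1.9773 = 0.6677, so P(A) = 0.6677/(1+0.6677) ≈ 0.40.

P(A) = 0.40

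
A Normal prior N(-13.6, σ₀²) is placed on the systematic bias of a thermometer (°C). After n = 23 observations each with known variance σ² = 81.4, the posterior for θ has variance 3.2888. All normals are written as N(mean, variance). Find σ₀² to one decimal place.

σ₀² = 46.5

Posterior precision equals prior precision plus data precision: 1/σ_n² = 1/σ₀² + n/σ².
So 1/σ₀² = 1/3.2888 − 23/81.4 = 0.304062 − 0.282555 = 0.021507.
Hence σ₀² = 1/0.021507 ≈ 46.5.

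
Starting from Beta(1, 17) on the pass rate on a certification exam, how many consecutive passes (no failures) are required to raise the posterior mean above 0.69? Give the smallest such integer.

After k passes and 0 failures the posterior is Beta(1+k, 17), with mean (1+k)/(1+17+k).
Set (1+k)/(18+k) > 0.69 and solve: k > (0.69·18 − 1)/(1 − 0.69) = 36.839.
The smallest integer exceeding 36.839 is 37, and checking k=37: (38)/(55) = 0.6909 > 0.69.

k = 37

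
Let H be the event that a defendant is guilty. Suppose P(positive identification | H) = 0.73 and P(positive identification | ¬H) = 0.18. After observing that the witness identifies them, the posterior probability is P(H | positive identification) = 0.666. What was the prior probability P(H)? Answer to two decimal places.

Bayes' rule in odds form gives O(H|E) = O(H)·[P(E|H)/P(E|¬H)], hence O(H) = O(H|E)/LR.
Posterior odds = 0.666/(1−0.666) = 1.9940. LR = 0.73/0.18 = 4.0556.
Prior odds = 1.9940/4.0556 = 0.4917, so P(H) = 0.4917/(1+0.4917) ≈ 0.33.

P(H) = 0.33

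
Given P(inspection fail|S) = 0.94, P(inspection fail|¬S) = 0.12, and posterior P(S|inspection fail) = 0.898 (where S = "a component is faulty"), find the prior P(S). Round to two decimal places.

Bayes' rule in odds form gives O(S|E) = O(S)·[P(E|S)/P(E|¬S)], hence O(S) = O(S|E)/LR.
Posterior odds = 0.898/(1−0.898) = 8.8039. LR = 0.94/0.12 = 7.8333.
Prior odds = 8.8039/7.8333 = 1.1239, so P(S) = 1.1239/(1+1.1239) ≈ 0.53.

P(S) = 0.53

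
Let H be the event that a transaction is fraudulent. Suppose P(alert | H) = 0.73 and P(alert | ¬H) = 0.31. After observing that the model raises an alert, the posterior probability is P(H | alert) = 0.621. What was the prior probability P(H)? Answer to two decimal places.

In odds form, posterior odds = prior odds × likelihood ratio, so prior odds = posterior odds ÷ LR.
Posterior odds = 0.621/(1−0.621) = 1.6385. LR = 0.73/0.31 = 2.3548.
Prior odds = 1.6385/2.3548 = 0.6958, so P(H) = 0.6958/(1+0.6958) ≈ 0.41.

P(H) = 0.41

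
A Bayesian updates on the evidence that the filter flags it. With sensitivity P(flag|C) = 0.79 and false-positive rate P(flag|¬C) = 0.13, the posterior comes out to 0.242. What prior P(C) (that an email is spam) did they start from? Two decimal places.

In odds form, posterior odds = prior odds × likelihood ratio, so prior odds = posterior odds ÷ LR.
Posterior odds = 0.242/(1−0.242) = 0.3193. LR = 0.79/0.13 = 6.0769.
Prior odds = 0.3193/6.0769 = 0.0525, so P(C) = 0.0525/(1+0.0525) ≈ 0.05.

P(C) = 0.05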